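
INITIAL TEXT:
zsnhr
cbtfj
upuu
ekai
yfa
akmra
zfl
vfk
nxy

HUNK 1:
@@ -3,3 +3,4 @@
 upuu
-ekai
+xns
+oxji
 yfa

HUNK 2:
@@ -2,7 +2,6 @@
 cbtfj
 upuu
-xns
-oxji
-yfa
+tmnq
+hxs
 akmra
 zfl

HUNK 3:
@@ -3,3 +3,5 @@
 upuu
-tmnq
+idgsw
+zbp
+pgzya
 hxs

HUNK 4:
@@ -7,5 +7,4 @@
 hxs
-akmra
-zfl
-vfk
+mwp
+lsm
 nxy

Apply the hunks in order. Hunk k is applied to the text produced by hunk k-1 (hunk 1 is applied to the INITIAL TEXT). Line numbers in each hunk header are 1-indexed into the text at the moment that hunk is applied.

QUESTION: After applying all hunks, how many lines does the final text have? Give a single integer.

Answer: 10

Derivation:
Hunk 1: at line 3 remove [ekai] add [xns,oxji] -> 10 lines: zsnhr cbtfj upuu xns oxji yfa akmra zfl vfk nxy
Hunk 2: at line 2 remove [xns,oxji,yfa] add [tmnq,hxs] -> 9 lines: zsnhr cbtfj upuu tmnq hxs akmra zfl vfk nxy
Hunk 3: at line 3 remove [tmnq] add [idgsw,zbp,pgzya] -> 11 lines: zsnhr cbtfj upuu idgsw zbp pgzya hxs akmra zfl vfk nxy
Hunk 4: at line 7 remove [akmra,zfl,vfk] add [mwp,lsm] -> 10 lines: zsnhr cbtfj upuu idgsw zbp pgzya hxs mwp lsm nxy
Final line count: 10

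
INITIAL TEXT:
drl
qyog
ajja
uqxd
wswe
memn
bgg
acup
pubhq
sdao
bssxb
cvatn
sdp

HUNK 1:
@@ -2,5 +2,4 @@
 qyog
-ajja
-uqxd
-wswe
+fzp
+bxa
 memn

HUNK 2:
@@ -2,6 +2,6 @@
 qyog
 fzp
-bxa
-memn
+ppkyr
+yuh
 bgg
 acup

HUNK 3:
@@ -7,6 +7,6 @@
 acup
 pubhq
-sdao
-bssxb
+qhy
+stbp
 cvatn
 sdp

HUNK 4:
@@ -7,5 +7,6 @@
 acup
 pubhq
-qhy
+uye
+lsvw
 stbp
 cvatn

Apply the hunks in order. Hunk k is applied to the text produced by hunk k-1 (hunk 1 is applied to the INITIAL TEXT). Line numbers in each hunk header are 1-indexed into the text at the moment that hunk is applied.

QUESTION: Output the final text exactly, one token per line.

Answer: drl
qyog
fzp
ppkyr
yuh
bgg
acup
pubhq
uye
lsvw
stbp
cvatn
sdp

Derivation:
Hunk 1: at line 2 remove [ajja,uqxd,wswe] add [fzp,bxa] -> 12 lines: drl qyog fzp bxa memn bgg acup pubhq sdao bssxb cvatn sdp
Hunk 2: at line 2 remove [bxa,memn] add [ppkyr,yuh] -> 12 lines: drl qyog fzp ppkyr yuh bgg acup pubhq sdao bssxb cvatn sdp
Hunk 3: at line 7 remove [sdao,bssxb] add [qhy,stbp] -> 12 lines: drl qyog fzp ppkyr yuh bgg acup pubhq qhy stbp cvatn sdp
Hunk 4: at line 7 remove [qhy] add [uye,lsvw] -> 13 lines: drl qyog fzp ppkyr yuh bgg acup pubhq uye lsvw stbp cvatn sdp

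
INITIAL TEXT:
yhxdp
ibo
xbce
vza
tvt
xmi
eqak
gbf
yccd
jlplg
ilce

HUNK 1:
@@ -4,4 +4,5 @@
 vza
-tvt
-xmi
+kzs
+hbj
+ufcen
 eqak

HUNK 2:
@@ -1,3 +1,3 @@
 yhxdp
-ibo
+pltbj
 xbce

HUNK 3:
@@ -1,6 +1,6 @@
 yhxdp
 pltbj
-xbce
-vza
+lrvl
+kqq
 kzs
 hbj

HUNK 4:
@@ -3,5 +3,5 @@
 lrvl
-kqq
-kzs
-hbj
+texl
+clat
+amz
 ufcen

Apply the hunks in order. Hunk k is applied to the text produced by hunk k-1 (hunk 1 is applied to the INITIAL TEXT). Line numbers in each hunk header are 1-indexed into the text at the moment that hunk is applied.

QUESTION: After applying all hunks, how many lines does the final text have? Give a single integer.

Answer: 12

Derivation:
Hunk 1: at line 4 remove [tvt,xmi] add [kzs,hbj,ufcen] -> 12 lines: yhxdp ibo xbce vza kzs hbj ufcen eqak gbf yccd jlplg ilce
Hunk 2: at line 1 remove [ibo] add [pltbj] -> 12 lines: yhxdp pltbj xbce vza kzs hbj ufcen eqak gbf yccd jlplg ilce
Hunk 3: at line 1 remove [xbce,vza] add [lrvl,kqq] -> 12 lines: yhxdp pltbj lrvl kqq kzs hbj ufcen eqak gbf yccd jlplg ilce
Hunk 4: at line 3 remove [kqq,kzs,hbj] add [texl,clat,amz] -> 12 lines: yhxdp pltbj lrvl texl clat amz ufcen eqak gbf yccd jlplg ilce
Final line count: 12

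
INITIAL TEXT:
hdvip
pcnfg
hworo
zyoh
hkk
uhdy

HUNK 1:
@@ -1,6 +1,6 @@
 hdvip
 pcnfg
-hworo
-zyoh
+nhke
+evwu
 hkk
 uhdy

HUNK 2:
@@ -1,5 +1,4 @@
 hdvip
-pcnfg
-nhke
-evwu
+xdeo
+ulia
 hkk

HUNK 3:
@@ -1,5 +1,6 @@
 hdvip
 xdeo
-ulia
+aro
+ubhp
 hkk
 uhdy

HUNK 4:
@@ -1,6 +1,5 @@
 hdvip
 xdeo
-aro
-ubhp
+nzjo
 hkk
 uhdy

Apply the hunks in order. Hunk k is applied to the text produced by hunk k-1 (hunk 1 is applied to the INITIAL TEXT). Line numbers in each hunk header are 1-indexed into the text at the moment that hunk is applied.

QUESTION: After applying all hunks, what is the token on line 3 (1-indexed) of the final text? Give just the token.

Answer: nzjo

Derivation:
Hunk 1: at line 1 remove [hworo,zyoh] add [nhke,evwu] -> 6 lines: hdvip pcnfg nhke evwu hkk uhdy
Hunk 2: at line 1 remove [pcnfg,nhke,evwu] add [xdeo,ulia] -> 5 lines: hdvip xdeo ulia hkk uhdy
Hunk 3: at line 1 remove [ulia] add [aro,ubhp] -> 6 lines: hdvip xdeo aro ubhp hkk uhdy
Hunk 4: at line 1 remove [aro,ubhp] add [nzjo] -> 5 lines: hdvip xdeo nzjo hkk uhdy
Final line 3: nzjo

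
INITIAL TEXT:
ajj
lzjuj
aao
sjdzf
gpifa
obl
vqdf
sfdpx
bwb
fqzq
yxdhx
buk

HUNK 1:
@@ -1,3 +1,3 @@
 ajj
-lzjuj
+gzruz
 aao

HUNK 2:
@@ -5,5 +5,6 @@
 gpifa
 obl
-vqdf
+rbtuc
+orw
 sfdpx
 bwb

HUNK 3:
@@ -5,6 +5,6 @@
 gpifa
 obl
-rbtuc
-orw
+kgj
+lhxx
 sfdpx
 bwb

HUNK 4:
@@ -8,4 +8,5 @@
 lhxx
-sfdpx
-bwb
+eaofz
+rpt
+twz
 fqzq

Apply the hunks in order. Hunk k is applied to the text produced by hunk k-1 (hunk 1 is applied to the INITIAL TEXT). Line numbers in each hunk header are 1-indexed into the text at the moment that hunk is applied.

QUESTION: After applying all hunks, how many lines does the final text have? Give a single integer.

Hunk 1: at line 1 remove [lzjuj] add [gzruz] -> 12 lines: ajj gzruz aao sjdzf gpifa obl vqdf sfdpx bwb fqzq yxdhx buk
Hunk 2: at line 5 remove [vqdf] add [rbtuc,orw] -> 13 lines: ajj gzruz aao sjdzf gpifa obl rbtuc orw sfdpx bwb fqzq yxdhx buk
Hunk 3: at line 5 remove [rbtuc,orw] add [kgj,lhxx] -> 13 lines: ajj gzruz aao sjdzf gpifa obl kgj lhxx sfdpx bwb fqzq yxdhx buk
Hunk 4: at line 8 remove [sfdpx,bwb] add [eaofz,rpt,twz] -> 14 lines: ajj gzruz aao sjdzf gpifa obl kgj lhxx eaofz rpt twz fqzq yxdhx buk
Final line count: 14

Answer: 14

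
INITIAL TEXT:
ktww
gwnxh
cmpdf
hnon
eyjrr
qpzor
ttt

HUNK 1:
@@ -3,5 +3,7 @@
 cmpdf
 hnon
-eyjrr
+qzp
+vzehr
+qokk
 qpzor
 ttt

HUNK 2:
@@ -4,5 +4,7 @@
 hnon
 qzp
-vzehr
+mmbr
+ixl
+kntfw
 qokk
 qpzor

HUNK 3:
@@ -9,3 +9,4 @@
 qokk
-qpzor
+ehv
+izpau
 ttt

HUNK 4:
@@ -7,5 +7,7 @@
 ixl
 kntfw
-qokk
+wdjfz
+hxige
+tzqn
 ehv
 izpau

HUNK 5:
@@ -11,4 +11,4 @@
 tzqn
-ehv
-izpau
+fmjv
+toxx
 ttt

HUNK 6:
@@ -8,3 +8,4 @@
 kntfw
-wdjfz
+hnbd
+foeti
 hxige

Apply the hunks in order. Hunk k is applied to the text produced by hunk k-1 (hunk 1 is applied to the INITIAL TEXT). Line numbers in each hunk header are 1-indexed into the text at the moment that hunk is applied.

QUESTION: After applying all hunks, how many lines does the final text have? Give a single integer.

Answer: 15

Derivation:
Hunk 1: at line 3 remove [eyjrr] add [qzp,vzehr,qokk] -> 9 lines: ktww gwnxh cmpdf hnon qzp vzehr qokk qpzor ttt
Hunk 2: at line 4 remove [vzehr] add [mmbr,ixl,kntfw] -> 11 lines: ktww gwnxh cmpdf hnon qzp mmbr ixl kntfw qokk qpzor ttt
Hunk 3: at line 9 remove [qpzor] add [ehv,izpau] -> 12 lines: ktww gwnxh cmpdf hnon qzp mmbr ixl kntfw qokk ehv izpau ttt
Hunk 4: at line 7 remove [qokk] add [wdjfz,hxige,tzqn] -> 14 lines: ktww gwnxh cmpdf hnon qzp mmbr ixl kntfw wdjfz hxige tzqn ehv izpau ttt
Hunk 5: at line 11 remove [ehv,izpau] add [fmjv,toxx] -> 14 lines: ktww gwnxh cmpdf hnon qzp mmbr ixl kntfw wdjfz hxige tzqn fmjv toxx ttt
Hunk 6: at line 8 remove [wdjfz] add [hnbd,foeti] -> 15 lines: ktww gwnxh cmpdf hnon qzp mmbr ixl kntfw hnbd foeti hxige tzqn fmjv toxx ttt
Final line count: 15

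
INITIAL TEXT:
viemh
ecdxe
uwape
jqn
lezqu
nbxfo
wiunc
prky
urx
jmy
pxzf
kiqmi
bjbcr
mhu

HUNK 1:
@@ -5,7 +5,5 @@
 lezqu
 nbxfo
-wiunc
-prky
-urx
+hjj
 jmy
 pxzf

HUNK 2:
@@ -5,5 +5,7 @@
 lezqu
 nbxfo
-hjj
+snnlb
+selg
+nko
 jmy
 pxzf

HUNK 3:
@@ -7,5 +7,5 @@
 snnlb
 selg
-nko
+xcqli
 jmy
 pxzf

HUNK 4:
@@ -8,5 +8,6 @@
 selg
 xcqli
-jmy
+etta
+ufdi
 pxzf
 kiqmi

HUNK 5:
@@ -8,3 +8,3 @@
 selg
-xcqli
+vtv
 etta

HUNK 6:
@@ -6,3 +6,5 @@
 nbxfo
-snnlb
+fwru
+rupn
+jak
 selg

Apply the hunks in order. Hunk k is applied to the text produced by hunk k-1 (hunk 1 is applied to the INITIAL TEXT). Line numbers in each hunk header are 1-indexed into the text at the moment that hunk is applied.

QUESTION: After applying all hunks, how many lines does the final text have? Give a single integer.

Hunk 1: at line 5 remove [wiunc,prky,urx] add [hjj] -> 12 lines: viemh ecdxe uwape jqn lezqu nbxfo hjj jmy pxzf kiqmi bjbcr mhu
Hunk 2: at line 5 remove [hjj] add [snnlb,selg,nko] -> 14 lines: viemh ecdxe uwape jqn lezqu nbxfo snnlb selg nko jmy pxzf kiqmi bjbcr mhu
Hunk 3: at line 7 remove [nko] add [xcqli] -> 14 lines: viemh ecdxe uwape jqn lezqu nbxfo snnlb selg xcqli jmy pxzf kiqmi bjbcr mhu
Hunk 4: at line 8 remove [jmy] add [etta,ufdi] -> 15 lines: viemh ecdxe uwape jqn lezqu nbxfo snnlb selg xcqli etta ufdi pxzf kiqmi bjbcr mhu
Hunk 5: at line 8 remove [xcqli] add [vtv] -> 15 lines: viemh ecdxe uwape jqn lezqu nbxfo snnlb selg vtv etta ufdi pxzf kiqmi bjbcr mhu
Hunk 6: at line 6 remove [snnlb] add [fwru,rupn,jak] -> 17 lines: viemh ecdxe uwape jqn lezqu nbxfo fwru rupn jak selg vtv etta ufdi pxzf kiqmi bjbcr mhu
Final line count: 17

Answer: 17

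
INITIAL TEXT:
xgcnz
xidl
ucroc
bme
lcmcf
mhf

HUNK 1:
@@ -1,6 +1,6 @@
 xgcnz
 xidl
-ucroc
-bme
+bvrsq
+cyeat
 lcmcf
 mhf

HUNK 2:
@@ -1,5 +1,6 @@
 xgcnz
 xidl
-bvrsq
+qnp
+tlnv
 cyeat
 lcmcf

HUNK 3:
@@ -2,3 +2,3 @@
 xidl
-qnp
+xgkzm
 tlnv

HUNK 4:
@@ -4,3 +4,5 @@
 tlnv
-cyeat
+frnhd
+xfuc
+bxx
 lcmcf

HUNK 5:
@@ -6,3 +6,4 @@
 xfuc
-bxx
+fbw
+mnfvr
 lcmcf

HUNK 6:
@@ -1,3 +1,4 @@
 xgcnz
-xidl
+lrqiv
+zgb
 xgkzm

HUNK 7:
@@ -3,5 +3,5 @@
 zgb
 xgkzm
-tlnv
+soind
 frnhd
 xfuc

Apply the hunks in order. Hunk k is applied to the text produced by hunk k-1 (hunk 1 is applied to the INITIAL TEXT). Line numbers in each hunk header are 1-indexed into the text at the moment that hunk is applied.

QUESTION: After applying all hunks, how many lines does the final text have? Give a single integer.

Hunk 1: at line 1 remove [ucroc,bme] add [bvrsq,cyeat] -> 6 lines: xgcnz xidl bvrsq cyeat lcmcf mhf
Hunk 2: at line 1 remove [bvrsq] add [qnp,tlnv] -> 7 lines: xgcnz xidl qnp tlnv cyeat lcmcf mhf
Hunk 3: at line 2 remove [qnp] add [xgkzm] -> 7 lines: xgcnz xidl xgkzm tlnv cyeat lcmcf mhf
Hunk 4: at line 4 remove [cyeat] add [frnhd,xfuc,bxx] -> 9 lines: xgcnz xidl xgkzm tlnv frnhd xfuc bxx lcmcf mhf
Hunk 5: at line 6 remove [bxx] add [fbw,mnfvr] -> 10 lines: xgcnz xidl xgkzm tlnv frnhd xfuc fbw mnfvr lcmcf mhf
Hunk 6: at line 1 remove [xidl] add [lrqiv,zgb] -> 11 lines: xgcnz lrqiv zgb xgkzm tlnv frnhd xfuc fbw mnfvr lcmcf mhf
Hunk 7: at line 3 remove [tlnv] add [soind] -> 11 lines: xgcnz lrqiv zgb xgkzm soind frnhd xfuc fbw mnfvr lcmcf mhf
Final line count: 11

Answer: 11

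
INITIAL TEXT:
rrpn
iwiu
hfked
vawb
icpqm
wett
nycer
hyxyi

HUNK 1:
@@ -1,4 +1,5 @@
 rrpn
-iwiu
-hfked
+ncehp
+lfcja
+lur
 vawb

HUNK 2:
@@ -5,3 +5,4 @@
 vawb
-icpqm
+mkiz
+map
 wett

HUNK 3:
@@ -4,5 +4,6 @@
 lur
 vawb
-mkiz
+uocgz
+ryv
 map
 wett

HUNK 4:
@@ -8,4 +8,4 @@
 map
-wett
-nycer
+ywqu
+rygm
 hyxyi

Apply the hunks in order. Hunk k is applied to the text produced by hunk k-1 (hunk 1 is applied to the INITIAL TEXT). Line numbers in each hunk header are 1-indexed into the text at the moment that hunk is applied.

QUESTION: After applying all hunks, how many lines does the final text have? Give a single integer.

Answer: 11

Derivation:
Hunk 1: at line 1 remove [iwiu,hfked] add [ncehp,lfcja,lur] -> 9 lines: rrpn ncehp lfcja lur vawb icpqm wett nycer hyxyi
Hunk 2: at line 5 remove [icpqm] add [mkiz,map] -> 10 lines: rrpn ncehp lfcja lur vawb mkiz map wett nycer hyxyi
Hunk 3: at line 4 remove [mkiz] add [uocgz,ryv] -> 11 lines: rrpn ncehp lfcja lur vawb uocgz ryv map wett nycer hyxyi
Hunk 4: at line 8 remove [wett,nycer] add [ywqu,rygm] -> 11 lines: rrpn ncehp lfcja lur vawb uocgz ryv map ywqu rygm hyxyi
Final line count: 11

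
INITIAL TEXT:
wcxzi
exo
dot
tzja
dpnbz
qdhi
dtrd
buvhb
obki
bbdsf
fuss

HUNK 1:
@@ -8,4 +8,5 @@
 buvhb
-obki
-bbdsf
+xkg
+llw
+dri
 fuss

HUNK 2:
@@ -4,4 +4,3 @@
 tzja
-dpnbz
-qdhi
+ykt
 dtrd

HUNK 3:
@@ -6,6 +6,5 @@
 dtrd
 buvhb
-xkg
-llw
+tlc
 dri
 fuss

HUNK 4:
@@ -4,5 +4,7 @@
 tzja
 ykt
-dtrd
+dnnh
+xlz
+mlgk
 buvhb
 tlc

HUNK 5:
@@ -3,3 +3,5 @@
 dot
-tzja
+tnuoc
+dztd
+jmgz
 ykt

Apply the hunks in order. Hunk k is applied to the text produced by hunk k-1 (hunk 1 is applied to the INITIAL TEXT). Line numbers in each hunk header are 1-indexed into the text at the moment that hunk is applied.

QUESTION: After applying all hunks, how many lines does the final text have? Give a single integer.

Answer: 14

Derivation:
Hunk 1: at line 8 remove [obki,bbdsf] add [xkg,llw,dri] -> 12 lines: wcxzi exo dot tzja dpnbz qdhi dtrd buvhb xkg llw dri fuss
Hunk 2: at line 4 remove [dpnbz,qdhi] add [ykt] -> 11 lines: wcxzi exo dot tzja ykt dtrd buvhb xkg llw dri fuss
Hunk 3: at line 6 remove [xkg,llw] add [tlc] -> 10 lines: wcxzi exo dot tzja ykt dtrd buvhb tlc dri fuss
Hunk 4: at line 4 remove [dtrd] add [dnnh,xlz,mlgk] -> 12 lines: wcxzi exo dot tzja ykt dnnh xlz mlgk buvhb tlc dri fuss
Hunk 5: at line 3 remove [tzja] add [tnuoc,dztd,jmgz] -> 14 lines: wcxzi exo dot tnuoc dztd jmgz ykt dnnh xlz mlgk buvhb tlc dri fuss
Final line count: 14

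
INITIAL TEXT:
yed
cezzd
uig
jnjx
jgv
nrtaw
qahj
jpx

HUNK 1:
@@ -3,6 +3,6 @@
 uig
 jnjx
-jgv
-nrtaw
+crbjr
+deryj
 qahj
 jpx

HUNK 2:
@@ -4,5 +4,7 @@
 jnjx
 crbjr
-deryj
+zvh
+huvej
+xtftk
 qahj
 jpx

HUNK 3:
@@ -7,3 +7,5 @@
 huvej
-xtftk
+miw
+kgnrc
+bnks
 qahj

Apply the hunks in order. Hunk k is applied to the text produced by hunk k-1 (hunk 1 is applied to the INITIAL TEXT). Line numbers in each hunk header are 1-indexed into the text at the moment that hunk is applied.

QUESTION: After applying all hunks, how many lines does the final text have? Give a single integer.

Answer: 12

Derivation:
Hunk 1: at line 3 remove [jgv,nrtaw] add [crbjr,deryj] -> 8 lines: yed cezzd uig jnjx crbjr deryj qahj jpx
Hunk 2: at line 4 remove [deryj] add [zvh,huvej,xtftk] -> 10 lines: yed cezzd uig jnjx crbjr zvh huvej xtftk qahj jpx
Hunk 3: at line 7 remove [xtftk] add [miw,kgnrc,bnks] -> 12 lines: yed cezzd uig jnjx crbjr zvh huvej miw kgnrc bnks qahj jpx
Final line count: 12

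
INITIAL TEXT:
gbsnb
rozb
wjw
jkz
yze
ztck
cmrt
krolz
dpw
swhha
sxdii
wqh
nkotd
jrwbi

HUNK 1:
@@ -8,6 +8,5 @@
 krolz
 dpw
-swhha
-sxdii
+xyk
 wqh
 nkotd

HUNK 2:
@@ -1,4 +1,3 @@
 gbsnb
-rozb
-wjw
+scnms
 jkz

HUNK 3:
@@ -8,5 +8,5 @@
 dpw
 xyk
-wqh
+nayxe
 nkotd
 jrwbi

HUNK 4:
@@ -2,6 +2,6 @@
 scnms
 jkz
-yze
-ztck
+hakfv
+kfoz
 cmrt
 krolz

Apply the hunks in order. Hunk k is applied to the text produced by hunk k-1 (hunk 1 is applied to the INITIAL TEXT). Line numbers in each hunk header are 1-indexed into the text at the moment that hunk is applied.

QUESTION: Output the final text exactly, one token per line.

Hunk 1: at line 8 remove [swhha,sxdii] add [xyk] -> 13 lines: gbsnb rozb wjw jkz yze ztck cmrt krolz dpw xyk wqh nkotd jrwbi
Hunk 2: at line 1 remove [rozb,wjw] add [scnms] -> 12 lines: gbsnb scnms jkz yze ztck cmrt krolz dpw xyk wqh nkotd jrwbi
Hunk 3: at line 8 remove [wqh] add [nayxe] -> 12 lines: gbsnb scnms jkz yze ztck cmrt krolz dpw xyk nayxe nkotd jrwbi
Hunk 4: at line 2 remove [yze,ztck] add [hakfv,kfoz] -> 12 lines: gbsnb scnms jkz hakfv kfoz cmrt krolz dpw xyk nayxe nkotd jrwbi

Answer: gbsnb
scnms
jkz
hakfv
kfoz
cmrt
krolz
dpw
xyk
nayxe
nkotd
jrwbi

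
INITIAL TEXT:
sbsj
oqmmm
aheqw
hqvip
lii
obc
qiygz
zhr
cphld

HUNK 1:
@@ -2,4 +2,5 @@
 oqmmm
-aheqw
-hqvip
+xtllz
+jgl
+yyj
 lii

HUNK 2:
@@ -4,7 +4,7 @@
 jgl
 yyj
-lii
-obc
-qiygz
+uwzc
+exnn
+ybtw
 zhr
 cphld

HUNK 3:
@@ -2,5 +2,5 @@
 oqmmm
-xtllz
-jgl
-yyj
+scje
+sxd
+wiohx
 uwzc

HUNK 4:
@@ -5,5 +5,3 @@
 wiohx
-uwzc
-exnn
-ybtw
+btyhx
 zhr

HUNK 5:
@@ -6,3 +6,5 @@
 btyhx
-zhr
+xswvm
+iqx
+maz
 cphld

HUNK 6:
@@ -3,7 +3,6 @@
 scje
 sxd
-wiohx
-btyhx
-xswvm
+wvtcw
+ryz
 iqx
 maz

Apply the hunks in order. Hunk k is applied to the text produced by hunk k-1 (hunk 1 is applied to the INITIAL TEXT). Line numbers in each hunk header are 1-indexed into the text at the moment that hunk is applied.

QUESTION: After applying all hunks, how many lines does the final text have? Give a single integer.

Answer: 9

Derivation:
Hunk 1: at line 2 remove [aheqw,hqvip] add [xtllz,jgl,yyj] -> 10 lines: sbsj oqmmm xtllz jgl yyj lii obc qiygz zhr cphld
Hunk 2: at line 4 remove [lii,obc,qiygz] add [uwzc,exnn,ybtw] -> 10 lines: sbsj oqmmm xtllz jgl yyj uwzc exnn ybtw zhr cphld
Hunk 3: at line 2 remove [xtllz,jgl,yyj] add [scje,sxd,wiohx] -> 10 lines: sbsj oqmmm scje sxd wiohx uwzc exnn ybtw zhr cphld
Hunk 4: at line 5 remove [uwzc,exnn,ybtw] add [btyhx] -> 8 lines: sbsj oqmmm scje sxd wiohx btyhx zhr cphld
Hunk 5: at line 6 remove [zhr] add [xswvm,iqx,maz] -> 10 lines: sbsj oqmmm scje sxd wiohx btyhx xswvm iqx maz cphld
Hunk 6: at line 3 remove [wiohx,btyhx,xswvm] add [wvtcw,ryz] -> 9 lines: sbsj oqmmm scje sxd wvtcw ryz iqx maz cphld
Final line count: 9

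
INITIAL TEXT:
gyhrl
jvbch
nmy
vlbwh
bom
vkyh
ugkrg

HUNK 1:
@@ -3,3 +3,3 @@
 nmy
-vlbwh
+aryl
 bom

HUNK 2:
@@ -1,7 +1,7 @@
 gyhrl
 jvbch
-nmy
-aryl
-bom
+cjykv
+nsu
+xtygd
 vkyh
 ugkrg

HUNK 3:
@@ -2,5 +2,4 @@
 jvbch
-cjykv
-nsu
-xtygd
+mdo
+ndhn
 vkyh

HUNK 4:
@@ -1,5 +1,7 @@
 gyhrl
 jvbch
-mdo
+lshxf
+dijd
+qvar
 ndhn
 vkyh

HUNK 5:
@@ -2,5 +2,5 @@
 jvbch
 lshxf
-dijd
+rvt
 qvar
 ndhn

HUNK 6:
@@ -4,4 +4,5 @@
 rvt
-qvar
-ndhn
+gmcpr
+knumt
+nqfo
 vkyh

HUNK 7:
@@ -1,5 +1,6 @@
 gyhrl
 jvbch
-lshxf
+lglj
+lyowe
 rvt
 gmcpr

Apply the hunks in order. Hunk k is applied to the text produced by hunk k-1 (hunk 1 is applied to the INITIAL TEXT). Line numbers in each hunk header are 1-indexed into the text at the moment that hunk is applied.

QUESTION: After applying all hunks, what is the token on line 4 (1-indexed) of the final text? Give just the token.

Answer: lyowe

Derivation:
Hunk 1: at line 3 remove [vlbwh] add [aryl] -> 7 lines: gyhrl jvbch nmy aryl bom vkyh ugkrg
Hunk 2: at line 1 remove [nmy,aryl,bom] add [cjykv,nsu,xtygd] -> 7 lines: gyhrl jvbch cjykv nsu xtygd vkyh ugkrg
Hunk 3: at line 2 remove [cjykv,nsu,xtygd] add [mdo,ndhn] -> 6 lines: gyhrl jvbch mdo ndhn vkyh ugkrg
Hunk 4: at line 1 remove [mdo] add [lshxf,dijd,qvar] -> 8 lines: gyhrl jvbch lshxf dijd qvar ndhn vkyh ugkrg
Hunk 5: at line 2 remove [dijd] add [rvt] -> 8 lines: gyhrl jvbch lshxf rvt qvar ndhn vkyh ugkrg
Hunk 6: at line 4 remove [qvar,ndhn] add [gmcpr,knumt,nqfo] -> 9 lines: gyhrl jvbch lshxf rvt gmcpr knumt nqfo vkyh ugkrg
Hunk 7: at line 1 remove [lshxf] add [lglj,lyowe] -> 10 lines: gyhrl jvbch lglj lyowe rvt gmcpr knumt nqfo vkyh ugkrg
Final line 4: lyowe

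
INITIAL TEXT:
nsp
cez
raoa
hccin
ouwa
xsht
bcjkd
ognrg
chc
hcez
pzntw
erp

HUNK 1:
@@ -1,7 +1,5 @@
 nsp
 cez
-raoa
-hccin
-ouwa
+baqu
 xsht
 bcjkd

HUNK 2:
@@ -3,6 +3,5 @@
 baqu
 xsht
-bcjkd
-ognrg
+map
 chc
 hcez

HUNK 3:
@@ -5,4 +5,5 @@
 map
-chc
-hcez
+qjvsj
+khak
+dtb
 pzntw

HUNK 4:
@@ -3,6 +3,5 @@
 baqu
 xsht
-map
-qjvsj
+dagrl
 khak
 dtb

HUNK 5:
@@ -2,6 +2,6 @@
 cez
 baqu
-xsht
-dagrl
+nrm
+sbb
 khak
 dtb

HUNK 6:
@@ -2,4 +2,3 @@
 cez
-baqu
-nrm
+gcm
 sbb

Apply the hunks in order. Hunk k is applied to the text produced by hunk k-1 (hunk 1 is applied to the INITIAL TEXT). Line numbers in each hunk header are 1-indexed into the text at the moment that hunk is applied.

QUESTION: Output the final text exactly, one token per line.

Answer: nsp
cez
gcm
sbb
khak
dtb
pzntw
erp

Derivation:
Hunk 1: at line 1 remove [raoa,hccin,ouwa] add [baqu] -> 10 lines: nsp cez baqu xsht bcjkd ognrg chc hcez pzntw erp
Hunk 2: at line 3 remove [bcjkd,ognrg] add [map] -> 9 lines: nsp cez baqu xsht map chc hcez pzntw erp
Hunk 3: at line 5 remove [chc,hcez] add [qjvsj,khak,dtb] -> 10 lines: nsp cez baqu xsht map qjvsj khak dtb pzntw erp
Hunk 4: at line 3 remove [map,qjvsj] add [dagrl] -> 9 lines: nsp cez baqu xsht dagrl khak dtb pzntw erp
Hunk 5: at line 2 remove [xsht,dagrl] add [nrm,sbb] -> 9 lines: nsp cez baqu nrm sbb khak dtb pzntw erp
Hunk 6: at line 2 remove [baqu,nrm] add [gcm] -> 8 lines: nsp cez gcm sbb khak dtb pzntw erp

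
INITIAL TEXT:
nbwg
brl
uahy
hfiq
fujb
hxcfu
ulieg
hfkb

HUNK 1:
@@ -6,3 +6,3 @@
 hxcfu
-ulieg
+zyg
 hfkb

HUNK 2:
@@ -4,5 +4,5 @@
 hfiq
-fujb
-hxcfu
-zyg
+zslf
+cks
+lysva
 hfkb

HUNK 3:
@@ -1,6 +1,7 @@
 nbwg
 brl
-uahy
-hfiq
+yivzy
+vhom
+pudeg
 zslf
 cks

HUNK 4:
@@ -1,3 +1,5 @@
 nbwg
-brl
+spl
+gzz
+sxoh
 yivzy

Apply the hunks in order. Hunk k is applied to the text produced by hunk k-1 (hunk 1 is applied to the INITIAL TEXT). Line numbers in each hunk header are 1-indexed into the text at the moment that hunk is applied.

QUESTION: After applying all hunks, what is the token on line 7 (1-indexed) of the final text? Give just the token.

Hunk 1: at line 6 remove [ulieg] add [zyg] -> 8 lines: nbwg brl uahy hfiq fujb hxcfu zyg hfkb
Hunk 2: at line 4 remove [fujb,hxcfu,zyg] add [zslf,cks,lysva] -> 8 lines: nbwg brl uahy hfiq zslf cks lysva hfkb
Hunk 3: at line 1 remove [uahy,hfiq] add [yivzy,vhom,pudeg] -> 9 lines: nbwg brl yivzy vhom pudeg zslf cks lysva hfkb
Hunk 4: at line 1 remove [brl] add [spl,gzz,sxoh] -> 11 lines: nbwg spl gzz sxoh yivzy vhom pudeg zslf cks lysva hfkb
Final line 7: pudeg

Answer: pudeg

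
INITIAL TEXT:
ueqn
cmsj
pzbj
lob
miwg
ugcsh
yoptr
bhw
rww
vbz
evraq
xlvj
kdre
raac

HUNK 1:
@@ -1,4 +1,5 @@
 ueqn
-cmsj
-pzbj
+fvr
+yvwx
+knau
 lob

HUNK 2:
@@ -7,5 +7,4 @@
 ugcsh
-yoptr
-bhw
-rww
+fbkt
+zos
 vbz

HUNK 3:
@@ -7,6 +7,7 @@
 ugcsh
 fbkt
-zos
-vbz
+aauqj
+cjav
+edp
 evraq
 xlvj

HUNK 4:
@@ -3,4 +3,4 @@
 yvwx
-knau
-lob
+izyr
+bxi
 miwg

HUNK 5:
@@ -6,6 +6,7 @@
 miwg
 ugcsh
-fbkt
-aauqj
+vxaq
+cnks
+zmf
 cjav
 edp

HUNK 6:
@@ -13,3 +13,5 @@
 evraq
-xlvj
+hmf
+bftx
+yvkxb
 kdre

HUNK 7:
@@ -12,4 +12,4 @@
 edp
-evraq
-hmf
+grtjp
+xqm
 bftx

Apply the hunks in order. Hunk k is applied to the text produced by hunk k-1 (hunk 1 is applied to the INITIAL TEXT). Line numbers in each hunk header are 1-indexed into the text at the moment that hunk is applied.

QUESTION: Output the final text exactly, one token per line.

Answer: ueqn
fvr
yvwx
izyr
bxi
miwg
ugcsh
vxaq
cnks
zmf
cjav
edp
grtjp
xqm
bftx
yvkxb
kdre
raac

Derivation:
Hunk 1: at line 1 remove [cmsj,pzbj] add [fvr,yvwx,knau] -> 15 lines: ueqn fvr yvwx knau lob miwg ugcsh yoptr bhw rww vbz evraq xlvj kdre raac
Hunk 2: at line 7 remove [yoptr,bhw,rww] add [fbkt,zos] -> 14 lines: ueqn fvr yvwx knau lob miwg ugcsh fbkt zos vbz evraq xlvj kdre raac
Hunk 3: at line 7 remove [zos,vbz] add [aauqj,cjav,edp] -> 15 lines: ueqn fvr yvwx knau lob miwg ugcsh fbkt aauqj cjav edp evraq xlvj kdre raac
Hunk 4: at line 3 remove [knau,lob] add [izyr,bxi] -> 15 lines: ueqn fvr yvwx izyr bxi miwg ugcsh fbkt aauqj cjav edp evraq xlvj kdre raac
Hunk 5: at line 6 remove [fbkt,aauqj] add [vxaq,cnks,zmf] -> 16 lines: ueqn fvr yvwx izyr bxi miwg ugcsh vxaq cnks zmf cjav edp evraq xlvj kdre raac
Hunk 6: at line 13 remove [xlvj] add [hmf,bftx,yvkxb] -> 18 lines: ueqn fvr yvwx izyr bxi miwg ugcsh vxaq cnks zmf cjav edp evraq hmf bftx yvkxb kdre raac
Hunk 7: at line 12 remove [evraq,hmf] add [grtjp,xqm] -> 18 lines: ueqn fvr yvwx izyr bxi miwg ugcsh vxaq cnks zmf cjav edp grtjp xqm bftx yvkxb kdre raac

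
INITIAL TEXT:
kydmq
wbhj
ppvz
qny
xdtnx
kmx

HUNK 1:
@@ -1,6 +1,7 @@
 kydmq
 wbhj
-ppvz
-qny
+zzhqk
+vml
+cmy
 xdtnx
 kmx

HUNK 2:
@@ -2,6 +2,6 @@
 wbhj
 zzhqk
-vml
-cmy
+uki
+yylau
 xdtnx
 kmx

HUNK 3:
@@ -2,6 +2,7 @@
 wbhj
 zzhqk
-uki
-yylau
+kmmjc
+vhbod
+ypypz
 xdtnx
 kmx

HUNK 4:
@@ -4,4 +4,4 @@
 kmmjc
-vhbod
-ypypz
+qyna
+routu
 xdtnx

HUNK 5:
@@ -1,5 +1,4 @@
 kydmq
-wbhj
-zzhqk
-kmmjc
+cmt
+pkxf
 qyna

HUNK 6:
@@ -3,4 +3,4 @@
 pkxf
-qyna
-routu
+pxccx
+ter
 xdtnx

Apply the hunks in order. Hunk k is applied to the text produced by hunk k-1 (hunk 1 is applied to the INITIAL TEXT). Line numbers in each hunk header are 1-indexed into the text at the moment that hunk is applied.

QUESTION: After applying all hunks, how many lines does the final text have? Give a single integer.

Answer: 7

Derivation:
Hunk 1: at line 1 remove [ppvz,qny] add [zzhqk,vml,cmy] -> 7 lines: kydmq wbhj zzhqk vml cmy xdtnx kmx
Hunk 2: at line 2 remove [vml,cmy] add [uki,yylau] -> 7 lines: kydmq wbhj zzhqk uki yylau xdtnx kmx
Hunk 3: at line 2 remove [uki,yylau] add [kmmjc,vhbod,ypypz] -> 8 lines: kydmq wbhj zzhqk kmmjc vhbod ypypz xdtnx kmx
Hunk 4: at line 4 remove [vhbod,ypypz] add [qyna,routu] -> 8 lines: kydmq wbhj zzhqk kmmjc qyna routu xdtnx kmx
Hunk 5: at line 1 remove [wbhj,zzhqk,kmmjc] add [cmt,pkxf] -> 7 lines: kydmq cmt pkxf qyna routu xdtnx kmx
Hunk 6: at line 3 remove [qyna,routu] add [pxccx,ter] -> 7 lines: kydmq cmt pkxf pxccx ter xdtnx kmx
Final line count: 7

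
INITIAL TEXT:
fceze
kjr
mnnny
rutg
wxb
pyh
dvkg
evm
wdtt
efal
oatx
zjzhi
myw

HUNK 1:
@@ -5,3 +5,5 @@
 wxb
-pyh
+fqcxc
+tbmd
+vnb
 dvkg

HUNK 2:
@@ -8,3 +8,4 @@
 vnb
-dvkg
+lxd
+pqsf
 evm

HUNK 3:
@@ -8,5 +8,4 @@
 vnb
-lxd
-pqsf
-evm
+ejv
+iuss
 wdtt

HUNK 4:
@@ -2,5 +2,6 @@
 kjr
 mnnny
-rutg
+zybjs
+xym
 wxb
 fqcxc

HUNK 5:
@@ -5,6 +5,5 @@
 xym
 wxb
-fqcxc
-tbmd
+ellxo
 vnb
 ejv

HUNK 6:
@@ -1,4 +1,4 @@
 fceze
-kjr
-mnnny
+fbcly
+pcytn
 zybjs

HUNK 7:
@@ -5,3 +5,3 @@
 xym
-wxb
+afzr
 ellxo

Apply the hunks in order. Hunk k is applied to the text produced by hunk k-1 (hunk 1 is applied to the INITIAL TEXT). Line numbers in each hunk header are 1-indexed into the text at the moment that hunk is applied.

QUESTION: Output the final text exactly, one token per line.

Answer: fceze
fbcly
pcytn
zybjs
xym
afzr
ellxo
vnb
ejv
iuss
wdtt
efal
oatx
zjzhi
myw

Derivation:
Hunk 1: at line 5 remove [pyh] add [fqcxc,tbmd,vnb] -> 15 lines: fceze kjr mnnny rutg wxb fqcxc tbmd vnb dvkg evm wdtt efal oatx zjzhi myw
Hunk 2: at line 8 remove [dvkg] add [lxd,pqsf] -> 16 lines: fceze kjr mnnny rutg wxb fqcxc tbmd vnb lxd pqsf evm wdtt efal oatx zjzhi myw
Hunk 3: at line 8 remove [lxd,pqsf,evm] add [ejv,iuss] -> 15 lines: fceze kjr mnnny rutg wxb fqcxc tbmd vnb ejv iuss wdtt efal oatx zjzhi myw
Hunk 4: at line 2 remove [rutg] add [zybjs,xym] -> 16 lines: fceze kjr mnnny zybjs xym wxb fqcxc tbmd vnb ejv iuss wdtt efal oatx zjzhi myw
Hunk 5: at line 5 remove [fqcxc,tbmd] add [ellxo] -> 15 lines: fceze kjr mnnny zybjs xym wxb ellxo vnb ejv iuss wdtt efal oatx zjzhi myw
Hunk 6: at line 1 remove [kjr,mnnny] add [fbcly,pcytn] -> 15 lines: fceze fbcly pcytn zybjs xym wxb ellxo vnb ejv iuss wdtt efal oatx zjzhi myw
Hunk 7: at line 5 remove [wxb] add [afzr] -> 15 lines: fceze fbcly pcytn zybjs xym afzr ellxo vnb ejv iuss wdtt efal oatx zjzhi myw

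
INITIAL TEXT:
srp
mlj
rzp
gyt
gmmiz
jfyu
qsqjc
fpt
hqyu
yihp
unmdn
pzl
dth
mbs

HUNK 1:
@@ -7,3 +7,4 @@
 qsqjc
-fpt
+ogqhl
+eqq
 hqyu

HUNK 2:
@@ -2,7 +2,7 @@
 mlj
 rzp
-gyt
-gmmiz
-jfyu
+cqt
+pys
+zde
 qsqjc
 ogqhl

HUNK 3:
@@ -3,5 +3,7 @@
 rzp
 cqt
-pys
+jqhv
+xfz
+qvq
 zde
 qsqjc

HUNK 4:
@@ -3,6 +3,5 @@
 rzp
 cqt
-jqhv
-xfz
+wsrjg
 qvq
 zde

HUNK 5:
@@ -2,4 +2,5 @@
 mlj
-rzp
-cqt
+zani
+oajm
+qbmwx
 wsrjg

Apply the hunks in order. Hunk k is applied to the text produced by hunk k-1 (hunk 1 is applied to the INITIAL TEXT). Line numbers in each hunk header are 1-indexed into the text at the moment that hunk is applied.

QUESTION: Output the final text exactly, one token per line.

Hunk 1: at line 7 remove [fpt] add [ogqhl,eqq] -> 15 lines: srp mlj rzp gyt gmmiz jfyu qsqjc ogqhl eqq hqyu yihp unmdn pzl dth mbs
Hunk 2: at line 2 remove [gyt,gmmiz,jfyu] add [cqt,pys,zde] -> 15 lines: srp mlj rzp cqt pys zde qsqjc ogqhl eqq hqyu yihp unmdn pzl dth mbs
Hunk 3: at line 3 remove [pys] add [jqhv,xfz,qvq] -> 17 lines: srp mlj rzp cqt jqhv xfz qvq zde qsqjc ogqhl eqq hqyu yihp unmdn pzl dth mbs
Hunk 4: at line 3 remove [jqhv,xfz] add [wsrjg] -> 16 lines: srp mlj rzp cqt wsrjg qvq zde qsqjc ogqhl eqq hqyu yihp unmdn pzl dth mbs
Hunk 5: at line 2 remove [rzp,cqt] add [zani,oajm,qbmwx] -> 17 lines: srp mlj zani oajm qbmwx wsrjg qvq zde qsqjc ogqhl eqq hqyu yihp unmdn pzl dth mbs

Answer: srp
mlj
zani
oajm
qbmwx
wsrjg
qvq
zde
qsqjc
ogqhl
eqq
hqyu
yihp
unmdn
pzl
dth
mbs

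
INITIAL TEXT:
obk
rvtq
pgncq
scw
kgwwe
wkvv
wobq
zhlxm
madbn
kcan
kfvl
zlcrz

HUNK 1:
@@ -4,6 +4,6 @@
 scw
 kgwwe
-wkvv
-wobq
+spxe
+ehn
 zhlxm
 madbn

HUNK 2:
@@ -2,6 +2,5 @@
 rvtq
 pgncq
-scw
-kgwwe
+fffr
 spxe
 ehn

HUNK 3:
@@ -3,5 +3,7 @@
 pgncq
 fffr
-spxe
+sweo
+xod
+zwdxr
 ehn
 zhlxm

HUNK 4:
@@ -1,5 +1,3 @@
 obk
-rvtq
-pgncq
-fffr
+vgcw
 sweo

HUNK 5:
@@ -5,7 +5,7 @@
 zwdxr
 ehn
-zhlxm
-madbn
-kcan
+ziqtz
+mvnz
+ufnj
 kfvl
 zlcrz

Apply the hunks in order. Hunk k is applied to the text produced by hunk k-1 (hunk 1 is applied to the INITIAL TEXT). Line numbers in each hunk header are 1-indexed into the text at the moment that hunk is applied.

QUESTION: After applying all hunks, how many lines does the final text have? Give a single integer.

Hunk 1: at line 4 remove [wkvv,wobq] add [spxe,ehn] -> 12 lines: obk rvtq pgncq scw kgwwe spxe ehn zhlxm madbn kcan kfvl zlcrz
Hunk 2: at line 2 remove [scw,kgwwe] add [fffr] -> 11 lines: obk rvtq pgncq fffr spxe ehn zhlxm madbn kcan kfvl zlcrz
Hunk 3: at line 3 remove [spxe] add [sweo,xod,zwdxr] -> 13 lines: obk rvtq pgncq fffr sweo xod zwdxr ehn zhlxm madbn kcan kfvl zlcrz
Hunk 4: at line 1 remove [rvtq,pgncq,fffr] add [vgcw] -> 11 lines: obk vgcw sweo xod zwdxr ehn zhlxm madbn kcan kfvl zlcrz
Hunk 5: at line 5 remove [zhlxm,madbn,kcan] add [ziqtz,mvnz,ufnj] -> 11 lines: obk vgcw sweo xod zwdxr ehn ziqtz mvnz ufnj kfvl zlcrz
Final line count: 11

Answer: 11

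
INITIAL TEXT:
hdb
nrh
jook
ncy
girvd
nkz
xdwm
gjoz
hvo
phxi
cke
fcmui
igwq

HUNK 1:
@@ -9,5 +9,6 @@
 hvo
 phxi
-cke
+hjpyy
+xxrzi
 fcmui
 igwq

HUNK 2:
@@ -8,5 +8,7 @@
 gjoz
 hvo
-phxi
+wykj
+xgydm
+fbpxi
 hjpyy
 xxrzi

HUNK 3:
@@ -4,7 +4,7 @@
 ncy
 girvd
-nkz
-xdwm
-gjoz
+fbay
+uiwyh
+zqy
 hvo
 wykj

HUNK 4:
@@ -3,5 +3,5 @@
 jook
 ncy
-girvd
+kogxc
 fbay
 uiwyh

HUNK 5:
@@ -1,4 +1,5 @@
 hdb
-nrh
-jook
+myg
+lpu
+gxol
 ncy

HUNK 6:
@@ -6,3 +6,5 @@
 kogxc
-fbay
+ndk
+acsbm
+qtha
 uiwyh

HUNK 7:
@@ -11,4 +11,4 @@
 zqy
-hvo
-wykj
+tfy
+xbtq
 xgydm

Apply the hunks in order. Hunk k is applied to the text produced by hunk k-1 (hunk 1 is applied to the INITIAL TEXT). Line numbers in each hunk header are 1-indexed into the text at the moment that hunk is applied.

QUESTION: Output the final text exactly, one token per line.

Hunk 1: at line 9 remove [cke] add [hjpyy,xxrzi] -> 14 lines: hdb nrh jook ncy girvd nkz xdwm gjoz hvo phxi hjpyy xxrzi fcmui igwq
Hunk 2: at line 8 remove [phxi] add [wykj,xgydm,fbpxi] -> 16 lines: hdb nrh jook ncy girvd nkz xdwm gjoz hvo wykj xgydm fbpxi hjpyy xxrzi fcmui igwq
Hunk 3: at line 4 remove [nkz,xdwm,gjoz] add [fbay,uiwyh,zqy] -> 16 lines: hdb nrh jook ncy girvd fbay uiwyh zqy hvo wykj xgydm fbpxi hjpyy xxrzi fcmui igwq
Hunk 4: at line 3 remove [girvd] add [kogxc] -> 16 lines: hdb nrh jook ncy kogxc fbay uiwyh zqy hvo wykj xgydm fbpxi hjpyy xxrzi fcmui igwq
Hunk 5: at line 1 remove [nrh,jook] add [myg,lpu,gxol] -> 17 lines: hdb myg lpu gxol ncy kogxc fbay uiwyh zqy hvo wykj xgydm fbpxi hjpyy xxrzi fcmui igwq
Hunk 6: at line 6 remove [fbay] add [ndk,acsbm,qtha] -> 19 lines: hdb myg lpu gxol ncy kogxc ndk acsbm qtha uiwyh zqy hvo wykj xgydm fbpxi hjpyy xxrzi fcmui igwq
Hunk 7: at line 11 remove [hvo,wykj] add [tfy,xbtq] -> 19 lines: hdb myg lpu gxol ncy kogxc ndk acsbm qtha uiwyh zqy tfy xbtq xgydm fbpxi hjpyy xxrzi fcmui igwq

Answer: hdb
myg
lpu
gxol
ncy
kogxc
ndk
acsbm
qtha
uiwyh
zqy
tfy
xbtq
xgydm
fbpxi
hjpyy
xxrzi
fcmui
igwq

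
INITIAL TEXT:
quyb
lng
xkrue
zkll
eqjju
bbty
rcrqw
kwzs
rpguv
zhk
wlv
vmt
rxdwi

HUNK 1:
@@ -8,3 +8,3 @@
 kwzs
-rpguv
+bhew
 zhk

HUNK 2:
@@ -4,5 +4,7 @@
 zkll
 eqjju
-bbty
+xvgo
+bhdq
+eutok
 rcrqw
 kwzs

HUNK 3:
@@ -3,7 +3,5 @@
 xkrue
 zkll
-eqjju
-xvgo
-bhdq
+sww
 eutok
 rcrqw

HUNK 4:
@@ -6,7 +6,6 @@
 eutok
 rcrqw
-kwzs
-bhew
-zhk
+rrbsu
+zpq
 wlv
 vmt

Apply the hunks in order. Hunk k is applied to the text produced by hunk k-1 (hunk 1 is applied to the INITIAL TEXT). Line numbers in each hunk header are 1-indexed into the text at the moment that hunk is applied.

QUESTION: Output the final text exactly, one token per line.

Hunk 1: at line 8 remove [rpguv] add [bhew] -> 13 lines: quyb lng xkrue zkll eqjju bbty rcrqw kwzs bhew zhk wlv vmt rxdwi
Hunk 2: at line 4 remove [bbty] add [xvgo,bhdq,eutok] -> 15 lines: quyb lng xkrue zkll eqjju xvgo bhdq eutok rcrqw kwzs bhew zhk wlv vmt rxdwi
Hunk 3: at line 3 remove [eqjju,xvgo,bhdq] add [sww] -> 13 lines: quyb lng xkrue zkll sww eutok rcrqw kwzs bhew zhk wlv vmt rxdwi
Hunk 4: at line 6 remove [kwzs,bhew,zhk] add [rrbsu,zpq] -> 12 lines: quyb lng xkrue zkll sww eutok rcrqw rrbsu zpq wlv vmt rxdwi

Answer: quyb
lng
xkrue
zkll
sww
eutok
rcrqw
rrbsu
zpq
wlv
vmt
rxdwi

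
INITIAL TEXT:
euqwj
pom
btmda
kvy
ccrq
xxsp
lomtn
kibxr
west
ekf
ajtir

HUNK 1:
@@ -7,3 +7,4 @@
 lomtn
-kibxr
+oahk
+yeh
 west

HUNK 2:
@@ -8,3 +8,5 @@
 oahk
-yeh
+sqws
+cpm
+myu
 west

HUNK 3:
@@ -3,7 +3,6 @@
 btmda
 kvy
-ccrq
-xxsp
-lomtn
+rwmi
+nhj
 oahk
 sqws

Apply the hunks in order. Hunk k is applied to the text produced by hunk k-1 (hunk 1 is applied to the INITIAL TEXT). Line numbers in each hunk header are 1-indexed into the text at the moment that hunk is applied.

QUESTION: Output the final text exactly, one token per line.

Answer: euqwj
pom
btmda
kvy
rwmi
nhj
oahk
sqws
cpm
myu
west
ekf
ajtir

Derivation:
Hunk 1: at line 7 remove [kibxr] add [oahk,yeh] -> 12 lines: euqwj pom btmda kvy ccrq xxsp lomtn oahk yeh west ekf ajtir
Hunk 2: at line 8 remove [yeh] add [sqws,cpm,myu] -> 14 lines: euqwj pom btmda kvy ccrq xxsp lomtn oahk sqws cpm myu west ekf ajtir
Hunk 3: at line 3 remove [ccrq,xxsp,lomtn] add [rwmi,nhj] -> 13 lines: euqwj pom btmda kvy rwmi nhj oahk sqws cpm myu west ekf ajtir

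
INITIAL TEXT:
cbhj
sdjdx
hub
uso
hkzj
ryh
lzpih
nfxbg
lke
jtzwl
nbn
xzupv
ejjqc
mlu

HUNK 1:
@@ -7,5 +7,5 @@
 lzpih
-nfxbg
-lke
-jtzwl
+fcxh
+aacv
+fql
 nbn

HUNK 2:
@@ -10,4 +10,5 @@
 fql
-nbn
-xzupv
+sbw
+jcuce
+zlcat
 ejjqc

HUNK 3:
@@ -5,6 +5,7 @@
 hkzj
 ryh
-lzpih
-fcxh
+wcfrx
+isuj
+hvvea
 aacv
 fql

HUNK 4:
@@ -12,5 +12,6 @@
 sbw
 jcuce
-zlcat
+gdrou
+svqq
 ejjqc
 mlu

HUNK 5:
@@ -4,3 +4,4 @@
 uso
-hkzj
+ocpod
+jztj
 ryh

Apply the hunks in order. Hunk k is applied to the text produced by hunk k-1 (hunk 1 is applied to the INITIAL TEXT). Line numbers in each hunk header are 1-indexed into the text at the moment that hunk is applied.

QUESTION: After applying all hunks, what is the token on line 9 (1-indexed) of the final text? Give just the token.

Hunk 1: at line 7 remove [nfxbg,lke,jtzwl] add [fcxh,aacv,fql] -> 14 lines: cbhj sdjdx hub uso hkzj ryh lzpih fcxh aacv fql nbn xzupv ejjqc mlu
Hunk 2: at line 10 remove [nbn,xzupv] add [sbw,jcuce,zlcat] -> 15 lines: cbhj sdjdx hub uso hkzj ryh lzpih fcxh aacv fql sbw jcuce zlcat ejjqc mlu
Hunk 3: at line 5 remove [lzpih,fcxh] add [wcfrx,isuj,hvvea] -> 16 lines: cbhj sdjdx hub uso hkzj ryh wcfrx isuj hvvea aacv fql sbw jcuce zlcat ejjqc mlu
Hunk 4: at line 12 remove [zlcat] add [gdrou,svqq] -> 17 lines: cbhj sdjdx hub uso hkzj ryh wcfrx isuj hvvea aacv fql sbw jcuce gdrou svqq ejjqc mlu
Hunk 5: at line 4 remove [hkzj] add [ocpod,jztj] -> 18 lines: cbhj sdjdx hub uso ocpod jztj ryh wcfrx isuj hvvea aacv fql sbw jcuce gdrou svqq ejjqc mlu
Final line 9: isuj

Answer: isuj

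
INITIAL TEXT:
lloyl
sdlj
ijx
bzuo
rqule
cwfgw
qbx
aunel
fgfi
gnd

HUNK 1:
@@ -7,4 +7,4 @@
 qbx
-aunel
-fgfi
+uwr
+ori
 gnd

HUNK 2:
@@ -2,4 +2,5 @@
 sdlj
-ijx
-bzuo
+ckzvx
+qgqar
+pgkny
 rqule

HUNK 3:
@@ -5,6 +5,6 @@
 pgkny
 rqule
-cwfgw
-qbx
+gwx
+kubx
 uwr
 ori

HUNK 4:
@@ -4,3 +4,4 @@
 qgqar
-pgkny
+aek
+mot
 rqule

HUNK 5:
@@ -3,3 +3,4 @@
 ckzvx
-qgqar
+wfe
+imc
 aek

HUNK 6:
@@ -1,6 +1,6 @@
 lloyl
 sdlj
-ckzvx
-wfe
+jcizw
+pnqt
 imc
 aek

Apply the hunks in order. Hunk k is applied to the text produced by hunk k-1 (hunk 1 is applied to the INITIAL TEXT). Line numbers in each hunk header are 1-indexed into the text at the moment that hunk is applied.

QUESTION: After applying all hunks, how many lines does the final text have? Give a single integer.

Hunk 1: at line 7 remove [aunel,fgfi] add [uwr,ori] -> 10 lines: lloyl sdlj ijx bzuo rqule cwfgw qbx uwr ori gnd
Hunk 2: at line 2 remove [ijx,bzuo] add [ckzvx,qgqar,pgkny] -> 11 lines: lloyl sdlj ckzvx qgqar pgkny rqule cwfgw qbx uwr ori gnd
Hunk 3: at line 5 remove [cwfgw,qbx] add [gwx,kubx] -> 11 lines: lloyl sdlj ckzvx qgqar pgkny rqule gwx kubx uwr ori gnd
Hunk 4: at line 4 remove [pgkny] add [aek,mot] -> 12 lines: lloyl sdlj ckzvx qgqar aek mot rqule gwx kubx uwr ori gnd
Hunk 5: at line 3 remove [qgqar] add [wfe,imc] -> 13 lines: lloyl sdlj ckzvx wfe imc aek mot rqule gwx kubx uwr ori gnd
Hunk 6: at line 1 remove [ckzvx,wfe] add [jcizw,pnqt] -> 13 lines: lloyl sdlj jcizw pnqt imc aek mot rqule gwx kubx uwr ori gnd
Final line count: 13

Answer: 13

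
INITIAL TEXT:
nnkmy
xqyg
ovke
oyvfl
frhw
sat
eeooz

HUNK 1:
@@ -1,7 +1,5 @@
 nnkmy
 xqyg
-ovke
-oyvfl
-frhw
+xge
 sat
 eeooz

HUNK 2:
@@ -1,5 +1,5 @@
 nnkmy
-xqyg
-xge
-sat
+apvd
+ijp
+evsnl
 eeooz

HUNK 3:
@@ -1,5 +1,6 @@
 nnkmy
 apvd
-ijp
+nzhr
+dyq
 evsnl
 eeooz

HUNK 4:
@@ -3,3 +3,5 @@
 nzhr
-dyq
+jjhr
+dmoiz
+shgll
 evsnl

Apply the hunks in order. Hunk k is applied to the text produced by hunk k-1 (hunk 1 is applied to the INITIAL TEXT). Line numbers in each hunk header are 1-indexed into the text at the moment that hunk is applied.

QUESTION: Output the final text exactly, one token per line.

Answer: nnkmy
apvd
nzhr
jjhr
dmoiz
shgll
evsnl
eeooz

Derivation:
Hunk 1: at line 1 remove [ovke,oyvfl,frhw] add [xge] -> 5 lines: nnkmy xqyg xge sat eeooz
Hunk 2: at line 1 remove [xqyg,xge,sat] add [apvd,ijp,evsnl] -> 5 lines: nnkmy apvd ijp evsnl eeooz
Hunk 3: at line 1 remove [ijp] add [nzhr,dyq] -> 6 lines: nnkmy apvd nzhr dyq evsnl eeooz
Hunk 4: at line 3 remove [dyq] add [jjhr,dmoiz,shgll] -> 8 lines: nnkmy apvd nzhr jjhr dmoiz shgll evsnl eeooz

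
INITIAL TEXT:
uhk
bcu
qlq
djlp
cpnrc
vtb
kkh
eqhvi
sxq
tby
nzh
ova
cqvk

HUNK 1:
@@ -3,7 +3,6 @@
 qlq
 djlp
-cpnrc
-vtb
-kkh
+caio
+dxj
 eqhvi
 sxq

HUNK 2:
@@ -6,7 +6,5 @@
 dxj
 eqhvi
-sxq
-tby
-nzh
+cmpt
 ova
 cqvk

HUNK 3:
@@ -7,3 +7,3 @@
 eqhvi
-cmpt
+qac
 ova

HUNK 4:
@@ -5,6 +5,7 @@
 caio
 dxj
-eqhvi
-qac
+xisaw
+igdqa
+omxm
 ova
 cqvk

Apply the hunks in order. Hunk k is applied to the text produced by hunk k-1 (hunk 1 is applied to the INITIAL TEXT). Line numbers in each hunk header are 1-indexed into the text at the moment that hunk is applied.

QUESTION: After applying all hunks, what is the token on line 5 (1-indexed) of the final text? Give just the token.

Answer: caio

Derivation:
Hunk 1: at line 3 remove [cpnrc,vtb,kkh] add [caio,dxj] -> 12 lines: uhk bcu qlq djlp caio dxj eqhvi sxq tby nzh ova cqvk
Hunk 2: at line 6 remove [sxq,tby,nzh] add [cmpt] -> 10 lines: uhk bcu qlq djlp caio dxj eqhvi cmpt ova cqvk
Hunk 3: at line 7 remove [cmpt] add [qac] -> 10 lines: uhk bcu qlq djlp caio dxj eqhvi qac ova cqvk
Hunk 4: at line 5 remove [eqhvi,qac] add [xisaw,igdqa,omxm] -> 11 lines: uhk bcu qlq djlp caio dxj xisaw igdqa omxm ova cqvk
Final line 5: caio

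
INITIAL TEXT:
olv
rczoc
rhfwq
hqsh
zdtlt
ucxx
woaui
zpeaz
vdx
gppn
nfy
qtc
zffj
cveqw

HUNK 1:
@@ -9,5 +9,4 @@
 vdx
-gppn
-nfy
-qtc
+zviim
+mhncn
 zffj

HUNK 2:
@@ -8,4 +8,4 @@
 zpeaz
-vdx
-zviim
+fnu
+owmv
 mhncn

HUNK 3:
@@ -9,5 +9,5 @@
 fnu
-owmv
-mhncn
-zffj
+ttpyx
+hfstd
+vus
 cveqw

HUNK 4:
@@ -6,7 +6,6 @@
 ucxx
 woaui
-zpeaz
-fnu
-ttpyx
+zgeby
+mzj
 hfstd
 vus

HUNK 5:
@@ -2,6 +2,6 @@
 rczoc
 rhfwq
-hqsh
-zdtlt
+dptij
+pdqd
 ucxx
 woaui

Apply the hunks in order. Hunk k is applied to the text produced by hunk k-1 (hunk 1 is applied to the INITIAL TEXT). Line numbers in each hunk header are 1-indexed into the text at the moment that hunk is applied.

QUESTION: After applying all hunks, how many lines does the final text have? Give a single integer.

Answer: 12

Derivation:
Hunk 1: at line 9 remove [gppn,nfy,qtc] add [zviim,mhncn] -> 13 lines: olv rczoc rhfwq hqsh zdtlt ucxx woaui zpeaz vdx zviim mhncn zffj cveqw
Hunk 2: at line 8 remove [vdx,zviim] add [fnu,owmv] -> 13 lines: olv rczoc rhfwq hqsh zdtlt ucxx woaui zpeaz fnu owmv mhncn zffj cveqw
Hunk 3: at line 9 remove [owmv,mhncn,zffj] add [ttpyx,hfstd,vus] -> 13 lines: olv rczoc rhfwq hqsh zdtlt ucxx woaui zpeaz fnu ttpyx hfstd vus cveqw
Hunk 4: at line 6 remove [zpeaz,fnu,ttpyx] add [zgeby,mzj] -> 12 lines: olv rczoc rhfwq hqsh zdtlt ucxx woaui zgeby mzj hfstd vus cveqw
Hunk 5: at line 2 remove [hqsh,zdtlt] add [dptij,pdqd] -> 12 lines: olv rczoc rhfwq dptij pdqd ucxx woaui zgeby mzj hfstd vus cveqw
Final line count: 12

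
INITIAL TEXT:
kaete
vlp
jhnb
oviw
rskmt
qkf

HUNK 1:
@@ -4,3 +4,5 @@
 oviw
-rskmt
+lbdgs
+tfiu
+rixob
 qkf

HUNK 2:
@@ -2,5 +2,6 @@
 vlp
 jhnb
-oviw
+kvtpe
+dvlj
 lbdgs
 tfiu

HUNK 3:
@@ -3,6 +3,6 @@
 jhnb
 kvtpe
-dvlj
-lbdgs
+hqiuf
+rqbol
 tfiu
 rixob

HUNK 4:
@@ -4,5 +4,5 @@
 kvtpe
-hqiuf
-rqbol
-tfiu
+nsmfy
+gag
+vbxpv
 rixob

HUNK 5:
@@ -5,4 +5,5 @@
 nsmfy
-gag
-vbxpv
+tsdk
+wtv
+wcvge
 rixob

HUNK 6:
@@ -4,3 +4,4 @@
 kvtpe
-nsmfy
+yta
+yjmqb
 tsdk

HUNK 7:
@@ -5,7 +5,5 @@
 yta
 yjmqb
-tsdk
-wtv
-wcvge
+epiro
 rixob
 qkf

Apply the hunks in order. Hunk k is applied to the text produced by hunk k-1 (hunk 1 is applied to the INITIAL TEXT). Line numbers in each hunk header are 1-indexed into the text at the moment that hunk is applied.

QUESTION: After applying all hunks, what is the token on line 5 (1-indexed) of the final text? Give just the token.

Hunk 1: at line 4 remove [rskmt] add [lbdgs,tfiu,rixob] -> 8 lines: kaete vlp jhnb oviw lbdgs tfiu rixob qkf
Hunk 2: at line 2 remove [oviw] add [kvtpe,dvlj] -> 9 lines: kaete vlp jhnb kvtpe dvlj lbdgs tfiu rixob qkf
Hunk 3: at line 3 remove [dvlj,lbdgs] add [hqiuf,rqbol] -> 9 lines: kaete vlp jhnb kvtpe hqiuf rqbol tfiu rixob qkf
Hunk 4: at line 4 remove [hqiuf,rqbol,tfiu] add [nsmfy,gag,vbxpv] -> 9 lines: kaete vlp jhnb kvtpe nsmfy gag vbxpv rixob qkf
Hunk 5: at line 5 remove [gag,vbxpv] add [tsdk,wtv,wcvge] -> 10 lines: kaete vlp jhnb kvtpe nsmfy tsdk wtv wcvge rixob qkf
Hunk 6: at line 4 remove [nsmfy] add [yta,yjmqb] -> 11 lines: kaete vlp jhnb kvtpe yta yjmqb tsdk wtv wcvge rixob qkf
Hunk 7: at line 5 remove [tsdk,wtv,wcvge] add [epiro] -> 9 lines: kaete vlp jhnb kvtpe yta yjmqb epiro rixob qkf
Final line 5: yta

Answer: yta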